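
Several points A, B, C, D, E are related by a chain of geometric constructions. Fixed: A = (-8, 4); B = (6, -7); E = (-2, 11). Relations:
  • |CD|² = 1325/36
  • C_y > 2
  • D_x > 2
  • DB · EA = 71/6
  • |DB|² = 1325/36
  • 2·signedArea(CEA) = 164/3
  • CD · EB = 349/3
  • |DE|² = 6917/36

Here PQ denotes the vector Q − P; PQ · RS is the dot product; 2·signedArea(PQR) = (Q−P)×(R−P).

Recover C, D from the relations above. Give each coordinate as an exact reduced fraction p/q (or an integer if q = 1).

1. D_x = 7/3  [line 6·x + 7·y + 7/6 = 0 ∩ |DE|² = 6917/36]
2. D_y = -13/6  [line 6·x + 7·y + 7/6 = 0 ∩ |DE|² = 6917/36]
   → D = (7/3, -13/6)
3. C_x = -4/3  [CD · EB = 349/3 ∩ 2·signedArea(CEA) = 164/3]
4. C_y = 8/3  [CD · EB = 349/3 ∩ 2·signedArea(CEA) = 164/3]
   → C = (-4/3, 8/3)

C = (-4/3, 8/3)
D = (7/3, -13/6)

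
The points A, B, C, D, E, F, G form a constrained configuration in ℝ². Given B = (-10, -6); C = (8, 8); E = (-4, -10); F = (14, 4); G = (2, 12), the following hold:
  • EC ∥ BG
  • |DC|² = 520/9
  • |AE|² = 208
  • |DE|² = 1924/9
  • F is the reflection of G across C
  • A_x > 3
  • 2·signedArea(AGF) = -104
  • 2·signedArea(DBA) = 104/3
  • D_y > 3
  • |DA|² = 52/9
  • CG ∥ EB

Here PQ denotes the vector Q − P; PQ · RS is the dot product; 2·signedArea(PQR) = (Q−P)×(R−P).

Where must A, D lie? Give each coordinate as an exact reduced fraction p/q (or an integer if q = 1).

A = (4, 2)
D = (2, 10/3)

1. A_x = 4  [line 8·x + 12·y + -56 = 0 ∩ |AE|² = 208]
2. A_y = 2  [line 8·x + 12·y + -56 = 0 ∩ |AE|² = 208]
   → A = (4, 2)
3. D_x = 2  [line -8·x + 14·y + -92/3 = 0 ∩ |DE|² = 1924/9]
4. D_y = 10/3  [line -8·x + 14·y + -92/3 = 0 ∩ |DE|² = 1924/9]
   → D = (2, 10/3)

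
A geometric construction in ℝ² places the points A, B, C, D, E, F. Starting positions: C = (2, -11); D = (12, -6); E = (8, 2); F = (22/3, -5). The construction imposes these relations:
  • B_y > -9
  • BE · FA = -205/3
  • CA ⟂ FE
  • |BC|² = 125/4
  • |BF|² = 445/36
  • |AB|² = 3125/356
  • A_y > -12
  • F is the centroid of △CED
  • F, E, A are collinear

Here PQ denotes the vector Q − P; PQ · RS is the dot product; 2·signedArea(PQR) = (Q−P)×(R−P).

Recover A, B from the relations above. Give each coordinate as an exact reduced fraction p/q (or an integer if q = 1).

A = (598/89, -1019/89)
B = (7, -17/2)

1. A_x = 598/89  [F, E, A are collinear ∩ CA ⟂ FE]
2. A_y = -1019/89  [F, E, A are collinear ∩ CA ⟂ FE]
   → A = (598/89, -1019/89)
3. B_x = 7  [line 164/267·x + 574/89·y + 13489/267 = 0 ∩ |BF|² = 445/36]
4. B_y = -17/2  [line 164/267·x + 574/89·y + 13489/267 = 0 ∩ |BF|² = 445/36]
   → B = (7, -17/2)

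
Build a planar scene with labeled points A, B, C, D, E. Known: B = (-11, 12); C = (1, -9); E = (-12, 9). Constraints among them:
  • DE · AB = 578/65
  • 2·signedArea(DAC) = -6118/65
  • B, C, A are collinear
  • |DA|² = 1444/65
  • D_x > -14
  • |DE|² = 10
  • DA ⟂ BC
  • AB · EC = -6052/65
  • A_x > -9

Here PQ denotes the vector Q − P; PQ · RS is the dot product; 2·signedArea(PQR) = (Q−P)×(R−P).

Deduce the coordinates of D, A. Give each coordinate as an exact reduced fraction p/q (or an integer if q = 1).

1. A_x = -579/65  [B, C, A are collinear ∩ AB · EC = -6052/65]
2. A_y = 542/65  [B, C, A are collinear ∩ AB · EC = -6052/65]
   → A = (-579/65, 542/65)
3. D_x = -13  [2·signedArea(DAC) = -6118/65 ∩ DA ⟂ BC]
4. D_y = 6  [2·signedArea(DAC) = -6118/65 ∩ DA ⟂ BC]
   → D = (-13, 6)

A = (-579/65, 542/65)
D = (-13, 6)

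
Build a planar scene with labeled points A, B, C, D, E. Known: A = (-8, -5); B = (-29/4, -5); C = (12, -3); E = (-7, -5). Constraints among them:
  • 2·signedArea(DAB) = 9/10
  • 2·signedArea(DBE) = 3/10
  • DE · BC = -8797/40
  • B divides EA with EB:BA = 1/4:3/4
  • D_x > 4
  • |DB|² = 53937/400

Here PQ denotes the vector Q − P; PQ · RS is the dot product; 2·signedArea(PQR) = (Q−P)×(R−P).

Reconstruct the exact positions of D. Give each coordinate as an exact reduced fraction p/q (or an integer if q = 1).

1. D_x = 43/10  [2·signedArea(DBE) = 3/10 ∩ DE · BC = -8797/40]
2. D_y = -19/5  [2·signedArea(DBE) = 3/10 ∩ DE · BC = -8797/40]
   → D = (43/10, -19/5)

D = (43/10, -19/5)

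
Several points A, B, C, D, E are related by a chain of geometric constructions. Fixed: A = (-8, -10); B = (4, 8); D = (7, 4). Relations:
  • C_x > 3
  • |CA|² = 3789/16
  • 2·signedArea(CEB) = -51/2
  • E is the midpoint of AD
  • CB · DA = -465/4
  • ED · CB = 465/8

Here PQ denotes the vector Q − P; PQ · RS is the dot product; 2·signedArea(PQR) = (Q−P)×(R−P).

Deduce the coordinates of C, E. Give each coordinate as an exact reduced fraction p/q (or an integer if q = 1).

C = (13/4, 1/2)
E = (-1/2, -3)

1. C_x = 13/4  [line 15·x + 14·y + -223/4 = 0 ∩ |CA|² = 3789/16]
2. C_y = 1/2  [line 15·x + 14·y + -223/4 = 0 ∩ |CA|² = 3789/16]
   → C = (13/4, 1/2)
3. E_x = -1/2  [2·signedArea(CEB) = -51/2 ∩ E is the midpoint of AD]
4. E_y = -3  [2·signedArea(CEB) = -51/2 ∩ E is the midpoint of AD]
   → E = (-1/2, -3)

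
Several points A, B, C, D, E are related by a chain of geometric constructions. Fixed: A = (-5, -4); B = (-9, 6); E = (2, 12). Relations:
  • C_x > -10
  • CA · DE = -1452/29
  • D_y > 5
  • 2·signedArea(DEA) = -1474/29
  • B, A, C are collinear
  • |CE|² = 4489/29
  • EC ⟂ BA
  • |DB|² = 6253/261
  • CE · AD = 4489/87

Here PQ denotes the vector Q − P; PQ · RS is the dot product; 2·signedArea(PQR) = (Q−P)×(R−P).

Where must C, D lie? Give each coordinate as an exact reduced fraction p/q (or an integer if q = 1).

1. C_x = -277/29  [B, A, C are collinear ∩ EC ⟂ BA]
2. C_y = 214/29  [B, A, C are collinear ∩ EC ⟂ BA]
   → C = (-277/29, 214/29)
3. D_x = -364/87  [2·signedArea(DEA) = -1474/29 ∩ CA · DE = -1452/29]
4. D_y = 446/87  [2·signedArea(DEA) = -1474/29 ∩ CA · DE = -1452/29]
   → D = (-364/87, 446/87)

C = (-277/29, 214/29)
D = (-364/87, 446/87)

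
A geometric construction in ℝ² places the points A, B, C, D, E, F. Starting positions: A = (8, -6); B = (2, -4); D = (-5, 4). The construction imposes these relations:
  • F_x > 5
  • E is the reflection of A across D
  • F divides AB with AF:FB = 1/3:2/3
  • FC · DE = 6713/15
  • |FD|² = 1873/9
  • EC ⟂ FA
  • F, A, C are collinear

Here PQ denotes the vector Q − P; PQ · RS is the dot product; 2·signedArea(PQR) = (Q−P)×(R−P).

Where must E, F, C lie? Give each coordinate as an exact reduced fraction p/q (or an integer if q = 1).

C = (-107/5, 19/5)
E = (-18, 14)
F = (6, -16/3)

1. E_x = -18  [E is the reflection of A across D]
2. E_y = 14  [E is the reflection of A across D]
   → E = (-18, 14)
3. F_x = 6  [F divides AB with AF:FB = 1/3:2/3]
4. F_y = -16/3  [F divides AB with AF:FB = 1/3:2/3]
   → F = (6, -16/3)
5. C_x = -107/5  [F, A, C are collinear ∩ EC ⟂ FA]
6. C_y = 19/5  [F, A, C are collinear ∩ EC ⟂ FA]
   → C = (-107/5, 19/5)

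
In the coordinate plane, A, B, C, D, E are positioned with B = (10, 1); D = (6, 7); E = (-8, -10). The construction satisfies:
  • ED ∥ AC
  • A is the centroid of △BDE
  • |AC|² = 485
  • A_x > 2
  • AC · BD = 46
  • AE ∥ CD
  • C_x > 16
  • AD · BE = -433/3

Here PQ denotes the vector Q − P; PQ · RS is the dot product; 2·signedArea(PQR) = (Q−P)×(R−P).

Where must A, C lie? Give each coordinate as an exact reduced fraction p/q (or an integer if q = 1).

1. A_x = 8/3  [A is the centroid of △BDE]
2. A_y = -2/3  [A is the centroid of △BDE]
   → A = (8/3, -2/3)
3. C_x = 50/3  [AE ∥ CD ∩ ED ∥ AC]
4. C_y = 49/3  [AE ∥ CD ∩ ED ∥ AC]
   → C = (50/3, 49/3)

A = (8/3, -2/3)
C = (50/3, 49/3)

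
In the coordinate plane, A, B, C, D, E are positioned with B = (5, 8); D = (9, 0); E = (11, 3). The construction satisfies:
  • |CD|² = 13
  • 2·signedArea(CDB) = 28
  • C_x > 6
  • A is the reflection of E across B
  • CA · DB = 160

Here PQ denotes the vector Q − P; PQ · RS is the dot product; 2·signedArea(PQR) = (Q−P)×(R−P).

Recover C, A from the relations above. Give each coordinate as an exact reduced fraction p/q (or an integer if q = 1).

A = (-1, 13)
C = (7, -3)

1. C_x = 7  [line -8·x + -4·y + 44 = 0 ∩ |CD|² = 13]
2. C_y = -3  [line -8·x + -4·y + 44 = 0 ∩ |CD|² = 13]
   → C = (7, -3)
3. A_x = -1  [CA · DB = 160 ∩ A is the reflection of E across B]
4. A_y = 13  [CA · DB = 160 ∩ A is the reflection of E across B]
   → A = (-1, 13)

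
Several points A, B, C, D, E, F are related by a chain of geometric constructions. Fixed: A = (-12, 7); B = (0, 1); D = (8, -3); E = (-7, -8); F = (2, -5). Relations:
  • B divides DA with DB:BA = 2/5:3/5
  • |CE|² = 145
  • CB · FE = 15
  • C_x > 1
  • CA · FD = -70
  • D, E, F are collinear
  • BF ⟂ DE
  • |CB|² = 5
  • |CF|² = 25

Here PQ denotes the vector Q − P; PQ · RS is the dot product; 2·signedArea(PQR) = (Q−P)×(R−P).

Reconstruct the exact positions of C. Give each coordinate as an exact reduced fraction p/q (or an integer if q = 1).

1. C_x = 2  [line 9·x + 3·y + -18 = 0 ∩ |CB|² = 5]
2. C_y = 0  [line 9·x + 3·y + -18 = 0 ∩ |CB|² = 5]
   → C = (2, 0)

C = (2, 0)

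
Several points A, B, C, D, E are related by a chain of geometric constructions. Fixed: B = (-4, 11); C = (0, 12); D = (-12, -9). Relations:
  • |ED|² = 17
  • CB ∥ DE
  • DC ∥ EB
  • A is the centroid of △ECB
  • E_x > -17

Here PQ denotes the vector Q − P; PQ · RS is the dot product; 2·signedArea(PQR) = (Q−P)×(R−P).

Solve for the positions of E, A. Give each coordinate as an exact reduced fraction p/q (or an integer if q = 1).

A = (-20/3, 13/3)
E = (-16, -10)

1. E_x = -16  [DC ∥ EB ∩ CB ∥ DE]
2. E_y = -10  [DC ∥ EB ∩ CB ∥ DE]
   → E = (-16, -10)
3. A_x = -20/3  [A is the centroid of △ECB]
4. A_y = 13/3  [A is the centroid of △ECB]
   → A = (-20/3, 13/3)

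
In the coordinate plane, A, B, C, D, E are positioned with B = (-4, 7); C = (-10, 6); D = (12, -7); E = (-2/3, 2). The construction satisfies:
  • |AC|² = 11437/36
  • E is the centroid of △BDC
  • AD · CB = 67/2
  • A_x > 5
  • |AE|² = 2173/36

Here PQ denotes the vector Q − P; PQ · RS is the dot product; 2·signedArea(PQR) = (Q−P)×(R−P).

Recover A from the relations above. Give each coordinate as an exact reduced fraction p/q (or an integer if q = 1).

A = (17/3, -5/2)

1. A_x = 17/3  [line -6·x + -1·y + 63/2 = 0 ∩ |AC|² = 11437/36]
2. A_y = -5/2  [line -6·x + -1·y + 63/2 = 0 ∩ |AC|² = 11437/36]
   → A = (17/3, -5/2)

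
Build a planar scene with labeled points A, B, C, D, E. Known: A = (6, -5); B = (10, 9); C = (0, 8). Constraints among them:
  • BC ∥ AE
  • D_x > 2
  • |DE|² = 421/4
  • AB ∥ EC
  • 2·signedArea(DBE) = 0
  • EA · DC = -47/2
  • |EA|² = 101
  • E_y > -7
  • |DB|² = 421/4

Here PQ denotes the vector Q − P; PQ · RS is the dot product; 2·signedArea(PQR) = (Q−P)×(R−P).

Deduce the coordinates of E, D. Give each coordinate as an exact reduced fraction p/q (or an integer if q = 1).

1. E_x = -4  [AB ∥ EC ∩ BC ∥ AE]
2. E_y = -6  [AB ∥ EC ∩ BC ∥ AE]
   → E = (-4, -6)
3. D_x = 3  [2·signedArea(DBE) = 0 ∩ EA · DC = -47/2]
4. D_y = 3/2  [2·signedArea(DBE) = 0 ∩ EA · DC = -47/2]
   → D = (3, 3/2)

D = (3, 3/2)
E = (-4, -6)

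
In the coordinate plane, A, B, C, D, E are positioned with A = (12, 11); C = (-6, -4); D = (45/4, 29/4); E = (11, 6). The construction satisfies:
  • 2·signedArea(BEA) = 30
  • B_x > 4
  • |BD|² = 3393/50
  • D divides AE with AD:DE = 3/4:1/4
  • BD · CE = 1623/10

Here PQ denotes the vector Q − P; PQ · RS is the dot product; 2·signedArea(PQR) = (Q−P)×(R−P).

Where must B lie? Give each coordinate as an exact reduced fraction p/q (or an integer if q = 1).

B = (87/20, 11/4)

1. B_x = 87/20  [BD · CE = 1623/10 ∩ 2·signedArea(BEA) = 30]
2. B_y = 11/4  [BD · CE = 1623/10 ∩ 2·signedArea(BEA) = 30]
   → B = (87/20, 11/4)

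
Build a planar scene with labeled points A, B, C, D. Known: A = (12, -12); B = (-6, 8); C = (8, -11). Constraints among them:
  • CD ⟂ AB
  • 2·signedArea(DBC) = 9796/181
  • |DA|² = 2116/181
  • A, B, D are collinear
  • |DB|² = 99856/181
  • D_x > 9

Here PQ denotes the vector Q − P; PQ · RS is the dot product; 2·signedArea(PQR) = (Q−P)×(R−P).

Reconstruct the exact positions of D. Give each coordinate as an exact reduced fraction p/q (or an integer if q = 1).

1. D_x = 1758/181  [A, B, D are collinear ∩ CD ⟂ AB]
2. D_y = -1712/181  [A, B, D are collinear ∩ CD ⟂ AB]
   → D = (1758/181, -1712/181)

D = (1758/181, -1712/181)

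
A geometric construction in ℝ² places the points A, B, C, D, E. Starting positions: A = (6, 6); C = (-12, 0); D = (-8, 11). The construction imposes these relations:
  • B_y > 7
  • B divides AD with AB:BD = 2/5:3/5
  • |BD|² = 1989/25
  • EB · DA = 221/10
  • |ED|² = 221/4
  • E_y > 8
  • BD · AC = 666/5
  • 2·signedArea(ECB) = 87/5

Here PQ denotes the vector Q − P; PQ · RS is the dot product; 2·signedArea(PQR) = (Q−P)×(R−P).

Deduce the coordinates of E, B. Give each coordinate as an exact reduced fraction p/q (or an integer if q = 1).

B = (2/5, 8)
E = (-1, 17/2)

1. B_x = 2/5  [B divides AD with AB:BD = 2/5:3/5]
2. B_y = 8  [B divides AD with AB:BD = 2/5:3/5]
   → B = (2/5, 8)
3. E_x = -1  [2·signedArea(ECB) = 87/5 ∩ EB · DA = 221/10]
4. E_y = 17/2  [2·signedArea(ECB) = 87/5 ∩ EB · DA = 221/10]
   → E = (-1, 17/2)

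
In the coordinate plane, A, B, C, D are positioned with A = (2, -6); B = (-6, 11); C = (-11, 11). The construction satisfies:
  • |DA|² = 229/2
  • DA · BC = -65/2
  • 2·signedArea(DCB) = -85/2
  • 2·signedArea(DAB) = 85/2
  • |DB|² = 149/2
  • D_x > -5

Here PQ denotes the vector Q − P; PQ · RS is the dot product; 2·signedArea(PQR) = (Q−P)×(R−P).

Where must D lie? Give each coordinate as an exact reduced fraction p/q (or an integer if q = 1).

1. D_x = -9/2  [2·signedArea(DCB) = -85/2 ∩ DA · BC = -65/2]
2. D_y = 5/2  [2·signedArea(DCB) = -85/2 ∩ DA · BC = -65/2]
   → D = (-9/2, 5/2)

D = (-9/2, 5/2)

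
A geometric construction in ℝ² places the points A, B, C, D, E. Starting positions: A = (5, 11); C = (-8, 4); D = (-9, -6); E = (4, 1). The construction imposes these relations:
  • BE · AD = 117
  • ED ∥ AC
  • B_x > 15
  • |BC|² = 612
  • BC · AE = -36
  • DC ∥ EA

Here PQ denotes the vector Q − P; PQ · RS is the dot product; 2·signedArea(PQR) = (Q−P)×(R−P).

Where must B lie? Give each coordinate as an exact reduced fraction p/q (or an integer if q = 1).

B = (16, -2)

1. B_x = 16  [BC · AE = -36 ∩ BE · AD = 117]
2. B_y = -2  [BC · AE = -36 ∩ BE · AD = 117]
   → B = (16, -2)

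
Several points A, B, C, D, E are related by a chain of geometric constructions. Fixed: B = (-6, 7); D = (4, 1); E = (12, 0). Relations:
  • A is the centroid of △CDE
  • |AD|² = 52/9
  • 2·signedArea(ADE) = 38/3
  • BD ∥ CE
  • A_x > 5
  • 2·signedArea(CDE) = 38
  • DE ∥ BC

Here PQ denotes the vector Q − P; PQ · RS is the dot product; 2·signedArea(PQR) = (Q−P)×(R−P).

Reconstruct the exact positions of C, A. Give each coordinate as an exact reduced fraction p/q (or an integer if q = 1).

1. C_x = 2  [BD ∥ CE ∩ DE ∥ BC]
2. C_y = 6  [BD ∥ CE ∩ DE ∥ BC]
   → C = (2, 6)
3. A_x = 6  [A is the centroid of △CDE]
4. A_y = 7/3  [A is the centroid of △CDE]
   → A = (6, 7/3)

A = (6, 7/3)
C = (2, 6)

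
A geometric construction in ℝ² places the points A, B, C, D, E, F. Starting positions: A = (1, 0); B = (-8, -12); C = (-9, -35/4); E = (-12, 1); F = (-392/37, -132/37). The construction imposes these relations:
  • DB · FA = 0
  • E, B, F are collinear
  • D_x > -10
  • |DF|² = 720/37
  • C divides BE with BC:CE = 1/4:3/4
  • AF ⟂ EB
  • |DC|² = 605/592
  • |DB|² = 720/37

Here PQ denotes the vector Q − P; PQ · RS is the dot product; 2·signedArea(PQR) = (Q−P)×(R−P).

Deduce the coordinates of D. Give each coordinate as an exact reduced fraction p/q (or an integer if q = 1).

D = (-344/37, -288/37)

1. D_x = -344/37  [line -429/37·x + -132/37·y + -5016/37 = 0 ∩ |DF|² = 720/37]
2. D_y = -288/37  [line -429/37·x + -132/37·y + -5016/37 = 0 ∩ |DF|² = 720/37]
   → D = (-344/37, -288/37)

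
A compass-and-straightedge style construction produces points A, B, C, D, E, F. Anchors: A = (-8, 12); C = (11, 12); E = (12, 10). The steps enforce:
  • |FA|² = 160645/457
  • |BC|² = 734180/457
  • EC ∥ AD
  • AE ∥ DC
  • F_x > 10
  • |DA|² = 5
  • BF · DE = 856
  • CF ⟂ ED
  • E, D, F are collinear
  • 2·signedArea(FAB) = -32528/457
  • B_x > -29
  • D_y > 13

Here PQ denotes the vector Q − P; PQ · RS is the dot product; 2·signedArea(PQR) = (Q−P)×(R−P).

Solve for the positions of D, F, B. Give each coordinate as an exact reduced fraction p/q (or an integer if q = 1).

1. D_x = -9  [AE ∥ DC ∩ EC ∥ AD]
2. D_y = 14  [AE ∥ DC ∩ EC ∥ AD]
   → D = (-9, 14)
3. F_x = 4875/457  [E, D, F are collinear ∩ CF ⟂ ED]
4. F_y = 4686/457  [E, D, F are collinear ∩ CF ⟂ ED]
   → F = (4875/457, 4686/457)
5. B_x = -13101/457  [BF · DE = 856 ∩ 2·signedArea(FAB) = -32528/457]
6. B_y = 8110/457  [BF · DE = 856 ∩ 2·signedArea(FAB) = -32528/457]
   → B = (-13101/457, 8110/457)

B = (-13101/457, 8110/457)
D = (-9, 14)
F = (4875/457, 4686/457)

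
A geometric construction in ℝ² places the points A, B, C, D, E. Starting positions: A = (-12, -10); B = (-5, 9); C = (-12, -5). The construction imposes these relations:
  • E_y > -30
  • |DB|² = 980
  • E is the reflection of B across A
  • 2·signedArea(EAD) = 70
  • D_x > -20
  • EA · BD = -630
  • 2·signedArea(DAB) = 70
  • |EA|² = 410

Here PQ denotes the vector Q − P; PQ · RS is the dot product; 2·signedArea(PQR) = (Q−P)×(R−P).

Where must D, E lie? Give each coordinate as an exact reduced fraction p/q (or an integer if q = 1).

D = (-19, -19)
E = (-19, -29)

1. E_x = -19  [E is the reflection of B across A]
2. E_y = -29  [E is the reflection of B across A]
   → E = (-19, -29)
3. D_x = -19  [2·signedArea(DAB) = 70 ∩ EA · BD = -630]
4. D_y = -19  [2·signedArea(DAB) = 70 ∩ EA · BD = -630]
   → D = (-19, -19)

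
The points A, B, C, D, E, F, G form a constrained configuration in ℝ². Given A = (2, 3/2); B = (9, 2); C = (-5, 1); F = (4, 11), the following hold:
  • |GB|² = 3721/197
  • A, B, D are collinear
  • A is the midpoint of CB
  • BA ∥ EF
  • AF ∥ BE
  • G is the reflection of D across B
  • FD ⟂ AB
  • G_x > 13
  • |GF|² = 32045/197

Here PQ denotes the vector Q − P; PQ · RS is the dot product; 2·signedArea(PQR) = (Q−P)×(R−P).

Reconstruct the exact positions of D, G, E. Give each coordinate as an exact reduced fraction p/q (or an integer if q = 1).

D = (919/197, 333/197)
E = (11, 23/2)
G = (2627/197, 455/197)

1. D_x = 919/197  [A, B, D are collinear ∩ FD ⟂ AB]
2. D_y = 333/197  [A, B, D are collinear ∩ FD ⟂ AB]
   → D = (919/197, 333/197)
3. G_x = 2627/197  [G is the reflection of D across B]
4. G_y = 455/197  [G is the reflection of D across B]
   → G = (2627/197, 455/197)
5. E_x = 11  [BA ∥ EF ∩ AF ∥ BE]
6. E_y = 23/2  [BA ∥ EF ∩ AF ∥ BE]
   → E = (11, 23/2)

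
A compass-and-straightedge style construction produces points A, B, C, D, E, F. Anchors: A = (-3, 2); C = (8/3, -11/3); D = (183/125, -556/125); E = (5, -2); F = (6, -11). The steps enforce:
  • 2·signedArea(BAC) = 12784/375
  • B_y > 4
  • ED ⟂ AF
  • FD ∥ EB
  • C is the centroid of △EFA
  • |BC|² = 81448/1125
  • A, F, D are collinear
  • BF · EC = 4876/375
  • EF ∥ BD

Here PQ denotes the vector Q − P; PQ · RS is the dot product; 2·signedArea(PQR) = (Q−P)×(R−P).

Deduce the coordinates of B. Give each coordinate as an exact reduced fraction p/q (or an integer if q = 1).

B = (58/125, 569/125)

1. B_x = 58/125  [EF ∥ BD ∩ FD ∥ EB]
2. B_y = 569/125  [EF ∥ BD ∩ FD ∥ EB]
   → B = (58/125, 569/125)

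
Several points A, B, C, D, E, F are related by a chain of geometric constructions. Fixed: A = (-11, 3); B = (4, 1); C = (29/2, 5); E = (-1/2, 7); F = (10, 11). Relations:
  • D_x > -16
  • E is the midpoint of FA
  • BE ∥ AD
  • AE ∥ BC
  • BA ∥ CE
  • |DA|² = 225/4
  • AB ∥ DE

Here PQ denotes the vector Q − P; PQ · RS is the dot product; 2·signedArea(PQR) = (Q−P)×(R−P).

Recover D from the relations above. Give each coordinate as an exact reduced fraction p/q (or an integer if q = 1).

1. D_x = -31/2  [AB ∥ DE ∩ BE ∥ AD]
2. D_y = 9  [AB ∥ DE ∩ BE ∥ AD]
   → D = (-31/2, 9)

D = (-31/2, 9)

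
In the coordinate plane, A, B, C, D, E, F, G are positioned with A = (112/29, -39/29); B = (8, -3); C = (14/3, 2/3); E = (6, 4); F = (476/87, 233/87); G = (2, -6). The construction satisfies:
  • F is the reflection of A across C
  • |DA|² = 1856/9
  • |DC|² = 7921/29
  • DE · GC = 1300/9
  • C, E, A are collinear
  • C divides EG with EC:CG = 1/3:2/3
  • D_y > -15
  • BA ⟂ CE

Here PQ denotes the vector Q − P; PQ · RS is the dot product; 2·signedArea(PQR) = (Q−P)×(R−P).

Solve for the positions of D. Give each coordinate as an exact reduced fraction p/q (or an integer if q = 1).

D = (-128/87, -1277/87)

1. D_x = -128/87  [line -8/3·x + -20/3·y + -916/9 = 0 ∩ |DA|² = 1856/9]
2. D_y = -1277/87  [line -8/3·x + -20/3·y + -916/9 = 0 ∩ |DA|² = 1856/9]
   → D = (-128/87, -1277/87)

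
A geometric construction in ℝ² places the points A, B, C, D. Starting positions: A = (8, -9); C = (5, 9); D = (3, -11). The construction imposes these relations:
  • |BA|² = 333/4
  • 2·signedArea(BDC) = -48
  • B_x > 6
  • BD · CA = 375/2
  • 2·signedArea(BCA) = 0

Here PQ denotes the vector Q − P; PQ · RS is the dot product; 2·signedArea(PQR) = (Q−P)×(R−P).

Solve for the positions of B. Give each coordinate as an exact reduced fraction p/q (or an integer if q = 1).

1. B_x = 13/2  [2·signedArea(BCA) = 0 ∩ BD · CA = 375/2]
2. B_y = 0  [2·signedArea(BCA) = 0 ∩ BD · CA = 375/2]
   → B = (13/2, 0)

B = (13/2, 0)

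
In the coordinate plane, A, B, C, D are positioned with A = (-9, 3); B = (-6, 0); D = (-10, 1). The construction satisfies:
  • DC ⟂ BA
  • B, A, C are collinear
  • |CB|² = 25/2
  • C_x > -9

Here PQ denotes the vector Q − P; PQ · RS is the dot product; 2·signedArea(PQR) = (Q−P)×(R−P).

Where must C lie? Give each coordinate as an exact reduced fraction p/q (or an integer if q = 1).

C = (-17/2, 5/2)

1. C_x = -17/2  [B, A, C are collinear ∩ DC ⟂ BA]
2. C_y = 5/2  [B, A, C are collinear ∩ DC ⟂ BA]
   → C = (-17/2, 5/2)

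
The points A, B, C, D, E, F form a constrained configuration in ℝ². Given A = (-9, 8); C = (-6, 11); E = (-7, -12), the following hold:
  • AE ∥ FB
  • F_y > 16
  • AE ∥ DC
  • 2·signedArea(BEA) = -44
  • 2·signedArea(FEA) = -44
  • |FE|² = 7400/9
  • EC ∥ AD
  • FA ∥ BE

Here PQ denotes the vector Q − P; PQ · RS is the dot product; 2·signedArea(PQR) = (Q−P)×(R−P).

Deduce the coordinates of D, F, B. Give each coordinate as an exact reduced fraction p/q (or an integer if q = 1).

B = (-17/3, -10/3)
D = (-8, 31)
F = (-23/3, 50/3)

1. D_x = -8  [AE ∥ DC ∩ EC ∥ AD]
2. D_y = 31  [AE ∥ DC ∩ EC ∥ AD]
   → D = (-8, 31)
3. F_x = -23/3  [line -20·x + -2·y + -120 = 0 ∩ |FE|² = 7400/9]
4. F_y = 50/3  [line -20·x + -2·y + -120 = 0 ∩ |FE|² = 7400/9]
   → F = (-23/3, 50/3)
5. B_x = -17/3  [FA ∥ BE ∩ AE ∥ FB]
6. B_y = -10/3  [FA ∥ BE ∩ AE ∥ FB]
   → B = (-17/3, -10/3)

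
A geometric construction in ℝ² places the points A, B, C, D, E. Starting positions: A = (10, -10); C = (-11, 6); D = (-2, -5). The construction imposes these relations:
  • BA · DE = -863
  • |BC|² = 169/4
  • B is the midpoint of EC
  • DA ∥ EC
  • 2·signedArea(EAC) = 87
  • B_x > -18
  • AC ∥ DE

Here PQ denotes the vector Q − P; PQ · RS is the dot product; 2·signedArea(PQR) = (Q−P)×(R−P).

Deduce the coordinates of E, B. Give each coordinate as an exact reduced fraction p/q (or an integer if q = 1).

1. E_x = -23  [DA ∥ EC ∩ AC ∥ DE]
2. E_y = 11  [DA ∥ EC ∩ AC ∥ DE]
   → E = (-23, 11)
3. B_x = -17  [B is the midpoint of EC]
4. B_y = 17/2  [B is the midpoint of EC]
   → B = (-17, 17/2)

B = (-17, 17/2)
E = (-23, 11)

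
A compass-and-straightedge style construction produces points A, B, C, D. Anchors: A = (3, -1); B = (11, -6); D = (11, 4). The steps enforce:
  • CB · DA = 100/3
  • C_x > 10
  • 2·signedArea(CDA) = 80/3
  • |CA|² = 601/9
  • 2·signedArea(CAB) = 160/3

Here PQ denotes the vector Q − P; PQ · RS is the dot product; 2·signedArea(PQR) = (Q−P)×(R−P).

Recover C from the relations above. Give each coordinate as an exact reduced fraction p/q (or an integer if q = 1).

C = (11, 2/3)

1. C_x = 11  [CB · DA = 100/3 ∩ 2·signedArea(CDA) = 80/3]
2. C_y = 2/3  [CB · DA = 100/3 ∩ 2·signedArea(CDA) = 80/3]
   → C = (11, 2/3)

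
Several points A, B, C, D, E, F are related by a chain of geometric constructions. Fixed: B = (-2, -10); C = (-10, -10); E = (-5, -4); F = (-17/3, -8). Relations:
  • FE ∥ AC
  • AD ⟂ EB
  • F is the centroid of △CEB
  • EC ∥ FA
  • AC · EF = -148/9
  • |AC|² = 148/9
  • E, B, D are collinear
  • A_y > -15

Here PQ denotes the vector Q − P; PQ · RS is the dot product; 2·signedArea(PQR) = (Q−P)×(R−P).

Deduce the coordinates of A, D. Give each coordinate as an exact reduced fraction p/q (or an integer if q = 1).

1. A_x = -32/3  [FE ∥ AC ∩ EC ∥ FA]
2. A_y = -14  [FE ∥ AC ∩ EC ∥ FA]
   → A = (-32/3, -14)
3. D_x = -32/15  [E, B, D are collinear ∩ AD ⟂ EB]
4. D_y = -146/15  [E, B, D are collinear ∩ AD ⟂ EB]
   → D = (-32/15, -146/15)

A = (-32/3, -14)
D = (-32/15, -146/15)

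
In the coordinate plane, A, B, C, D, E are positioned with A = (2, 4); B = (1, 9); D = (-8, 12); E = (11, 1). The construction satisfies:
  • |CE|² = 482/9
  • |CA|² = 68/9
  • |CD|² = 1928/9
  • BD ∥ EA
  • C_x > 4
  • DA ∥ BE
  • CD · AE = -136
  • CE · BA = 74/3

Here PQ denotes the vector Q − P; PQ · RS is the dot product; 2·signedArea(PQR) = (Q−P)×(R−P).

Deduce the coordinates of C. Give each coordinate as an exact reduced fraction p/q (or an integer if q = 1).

1. C_x = 14/3  [CE · BA = 74/3 ∩ CD · AE = -136]
2. C_y = 14/3  [CE · BA = 74/3 ∩ CD · AE = -136]
   → C = (14/3, 14/3)

C = (14/3, 14/3)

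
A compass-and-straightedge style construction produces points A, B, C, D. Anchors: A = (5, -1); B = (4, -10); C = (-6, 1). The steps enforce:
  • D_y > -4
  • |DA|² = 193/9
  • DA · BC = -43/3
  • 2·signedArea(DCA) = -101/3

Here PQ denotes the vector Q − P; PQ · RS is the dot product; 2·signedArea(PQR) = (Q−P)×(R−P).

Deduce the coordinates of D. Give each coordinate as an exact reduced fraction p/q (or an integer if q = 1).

1. D_x = 1  [DA · BC = -43/3 ∩ 2·signedArea(DCA) = -101/3]
2. D_y = -10/3  [DA · BC = -43/3 ∩ 2·signedArea(DCA) = -101/3]
   → D = (1, -10/3)

D = (1, -10/3)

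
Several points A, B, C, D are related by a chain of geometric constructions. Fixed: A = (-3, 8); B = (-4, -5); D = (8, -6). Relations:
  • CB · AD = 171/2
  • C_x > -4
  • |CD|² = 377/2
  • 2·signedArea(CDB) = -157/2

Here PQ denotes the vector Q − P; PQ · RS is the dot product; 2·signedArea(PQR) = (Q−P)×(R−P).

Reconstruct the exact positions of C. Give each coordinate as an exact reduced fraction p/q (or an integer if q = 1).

1. C_x = -7/2  [CB · AD = 171/2 ∩ 2·signedArea(CDB) = -157/2]
2. C_y = 3/2  [CB · AD = 171/2 ∩ 2·signedArea(CDB) = -157/2]
   → C = (-7/2, 3/2)

C = (-7/2, 3/2)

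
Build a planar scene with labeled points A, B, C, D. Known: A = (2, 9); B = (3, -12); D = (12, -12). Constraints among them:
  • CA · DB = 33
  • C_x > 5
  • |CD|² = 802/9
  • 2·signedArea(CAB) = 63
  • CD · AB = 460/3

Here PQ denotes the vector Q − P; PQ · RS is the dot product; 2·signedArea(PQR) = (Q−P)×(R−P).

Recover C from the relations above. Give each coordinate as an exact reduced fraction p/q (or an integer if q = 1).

C = (17/3, -5)

1. C_x = 17/3  [CD · AB = 460/3 ∩ CA · DB = 33]
2. C_y = -5  [CD · AB = 460/3 ∩ CA · DB = 33]
   → C = (17/3, -5)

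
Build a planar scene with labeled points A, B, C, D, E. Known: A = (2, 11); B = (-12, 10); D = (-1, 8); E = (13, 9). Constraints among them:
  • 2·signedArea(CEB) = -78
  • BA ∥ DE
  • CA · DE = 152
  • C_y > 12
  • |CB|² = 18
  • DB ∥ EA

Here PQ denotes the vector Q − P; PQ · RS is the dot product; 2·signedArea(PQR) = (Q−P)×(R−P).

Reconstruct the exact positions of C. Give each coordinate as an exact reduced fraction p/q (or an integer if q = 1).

C = (-9, 13)

1. C_x = -9  [2·signedArea(CEB) = -78 ∩ CA · DE = 152]
2. C_y = 13  [2·signedArea(CEB) = -78 ∩ CA · DE = 152]
   → C = (-9, 13)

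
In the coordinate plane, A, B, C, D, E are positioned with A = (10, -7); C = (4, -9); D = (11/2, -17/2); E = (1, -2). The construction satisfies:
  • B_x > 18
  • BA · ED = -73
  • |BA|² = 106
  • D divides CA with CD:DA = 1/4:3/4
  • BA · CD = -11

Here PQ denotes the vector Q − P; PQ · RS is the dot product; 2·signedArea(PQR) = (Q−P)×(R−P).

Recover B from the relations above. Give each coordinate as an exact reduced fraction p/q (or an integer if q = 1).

1. B_x = 19  [BA · ED = -73 ∩ BA · CD = -11]
2. B_y = -12  [BA · ED = -73 ∩ BA · CD = -11]
   → B = (19, -12)

B = (19, -12)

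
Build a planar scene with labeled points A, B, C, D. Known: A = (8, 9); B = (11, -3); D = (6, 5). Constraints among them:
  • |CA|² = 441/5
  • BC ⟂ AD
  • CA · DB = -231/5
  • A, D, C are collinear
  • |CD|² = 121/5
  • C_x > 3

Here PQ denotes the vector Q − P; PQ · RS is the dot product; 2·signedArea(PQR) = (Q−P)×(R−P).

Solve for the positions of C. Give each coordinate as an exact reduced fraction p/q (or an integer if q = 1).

C = (19/5, 3/5)

1. C_x = 19/5  [A, D, C are collinear ∩ BC ⟂ AD]
2. C_y = 3/5  [A, D, C are collinear ∩ BC ⟂ AD]
   → C = (19/5, 3/5)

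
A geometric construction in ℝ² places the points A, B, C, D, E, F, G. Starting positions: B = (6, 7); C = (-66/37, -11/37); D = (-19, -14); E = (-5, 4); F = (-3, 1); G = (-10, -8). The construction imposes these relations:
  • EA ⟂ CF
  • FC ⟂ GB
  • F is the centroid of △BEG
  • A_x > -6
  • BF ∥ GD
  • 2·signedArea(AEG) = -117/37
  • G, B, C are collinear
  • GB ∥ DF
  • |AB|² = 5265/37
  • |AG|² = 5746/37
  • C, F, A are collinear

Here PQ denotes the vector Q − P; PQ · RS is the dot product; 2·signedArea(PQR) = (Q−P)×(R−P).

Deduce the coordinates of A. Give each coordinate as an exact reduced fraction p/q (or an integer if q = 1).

1. A_x = -201/37  [C, F, A are collinear ∩ EA ⟂ CF]
2. A_y = 133/37  [C, F, A are collinear ∩ EA ⟂ CF]
   → A = (-201/37, 133/37)

A = (-201/37, 133/37)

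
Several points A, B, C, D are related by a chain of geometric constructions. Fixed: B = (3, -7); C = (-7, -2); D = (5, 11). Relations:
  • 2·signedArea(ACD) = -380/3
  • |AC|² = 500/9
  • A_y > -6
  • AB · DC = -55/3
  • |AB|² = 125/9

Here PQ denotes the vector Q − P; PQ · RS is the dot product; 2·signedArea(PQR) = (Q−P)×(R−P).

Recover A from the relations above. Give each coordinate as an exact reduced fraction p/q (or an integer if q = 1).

1. A_x = -1/3  [2·signedArea(ACD) = -380/3 ∩ AB · DC = -55/3]
2. A_y = -16/3  [2·signedArea(ACD) = -380/3 ∩ AB · DC = -55/3]
   → A = (-1/3, -16/3)

A = (-1/3, -16/3)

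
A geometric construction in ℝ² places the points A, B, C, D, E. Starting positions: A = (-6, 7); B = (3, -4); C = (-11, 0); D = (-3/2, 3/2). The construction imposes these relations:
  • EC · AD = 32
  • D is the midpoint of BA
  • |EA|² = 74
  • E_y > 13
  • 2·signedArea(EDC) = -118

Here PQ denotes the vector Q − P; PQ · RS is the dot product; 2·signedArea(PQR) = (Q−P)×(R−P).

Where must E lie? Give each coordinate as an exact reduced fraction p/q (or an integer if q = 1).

1. E_x = -1  [2·signedArea(EDC) = -118 ∩ EC · AD = 32]
2. E_y = 14  [2·signedArea(EDC) = -118 ∩ EC · AD = 32]
   → E = (-1, 14)

E = (-1, 14)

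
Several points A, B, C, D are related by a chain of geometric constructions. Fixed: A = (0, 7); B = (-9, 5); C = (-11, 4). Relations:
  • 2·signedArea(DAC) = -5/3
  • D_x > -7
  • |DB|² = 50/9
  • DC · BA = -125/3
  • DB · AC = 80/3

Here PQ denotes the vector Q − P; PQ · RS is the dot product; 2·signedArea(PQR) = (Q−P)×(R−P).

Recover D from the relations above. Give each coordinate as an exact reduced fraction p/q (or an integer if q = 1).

1. D_x = -20/3  [2·signedArea(DAC) = -5/3 ∩ DC · BA = -125/3]
2. D_y = 16/3  [2·signedArea(DAC) = -5/3 ∩ DC · BA = -125/3]
   → D = (-20/3, 16/3)

D = (-20/3, 16/3)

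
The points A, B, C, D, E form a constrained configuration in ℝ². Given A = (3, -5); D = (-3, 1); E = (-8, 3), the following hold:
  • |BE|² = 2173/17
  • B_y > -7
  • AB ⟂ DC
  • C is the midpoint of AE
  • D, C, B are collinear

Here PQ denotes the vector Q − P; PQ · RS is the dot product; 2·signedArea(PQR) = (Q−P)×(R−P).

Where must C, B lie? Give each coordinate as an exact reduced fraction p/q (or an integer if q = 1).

B = (-21/17, -103/17)
C = (-5/2, -1)

1. C_x = -5/2  [C is the midpoint of AE]
2. C_y = -1  [C is the midpoint of AE]
   → C = (-5/2, -1)
3. B_x = -21/17  [D, C, B are collinear ∩ AB ⟂ DC]
4. B_y = -103/17  [D, C, B are collinear ∩ AB ⟂ DC]
   → B = (-21/17, -103/17)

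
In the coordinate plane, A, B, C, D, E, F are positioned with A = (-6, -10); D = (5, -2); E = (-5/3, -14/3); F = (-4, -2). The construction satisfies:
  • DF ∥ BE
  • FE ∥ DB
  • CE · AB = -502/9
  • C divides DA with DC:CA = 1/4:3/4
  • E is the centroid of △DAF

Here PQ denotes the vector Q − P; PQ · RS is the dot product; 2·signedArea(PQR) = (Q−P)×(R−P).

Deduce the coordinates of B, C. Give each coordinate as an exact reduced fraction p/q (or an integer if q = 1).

1. B_x = 22/3  [DF ∥ BE ∩ FE ∥ DB]
2. B_y = -14/3  [DF ∥ BE ∩ FE ∥ DB]
   → B = (22/3, -14/3)
3. C_x = 9/4  [C divides DA with DC:CA = 1/4:3/4]
4. C_y = -4  [C divides DA with DC:CA = 1/4:3/4]
   → C = (9/4, -4)

B = (22/3, -14/3)
C = (9/4, -4)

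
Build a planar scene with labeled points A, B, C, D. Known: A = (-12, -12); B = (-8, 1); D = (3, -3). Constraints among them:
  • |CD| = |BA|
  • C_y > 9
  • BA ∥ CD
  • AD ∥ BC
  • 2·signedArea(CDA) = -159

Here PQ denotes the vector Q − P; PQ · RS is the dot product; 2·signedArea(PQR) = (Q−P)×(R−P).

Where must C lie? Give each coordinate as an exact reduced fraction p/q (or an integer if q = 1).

1. C_x = 7  [BA ∥ CD ∩ AD ∥ BC]
2. C_y = 10  [BA ∥ CD ∩ AD ∥ BC]
   → C = (7, 10)

C = (7, 10)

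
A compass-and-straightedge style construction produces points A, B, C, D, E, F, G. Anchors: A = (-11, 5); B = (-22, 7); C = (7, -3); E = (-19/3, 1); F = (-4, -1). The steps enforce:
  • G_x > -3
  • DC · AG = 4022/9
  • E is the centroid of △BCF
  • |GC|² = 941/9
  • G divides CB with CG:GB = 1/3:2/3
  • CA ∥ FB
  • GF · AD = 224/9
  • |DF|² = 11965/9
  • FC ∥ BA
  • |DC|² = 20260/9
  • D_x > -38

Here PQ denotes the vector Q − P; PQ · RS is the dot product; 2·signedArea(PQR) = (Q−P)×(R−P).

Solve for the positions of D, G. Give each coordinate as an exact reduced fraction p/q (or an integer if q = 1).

1. G_x = -8/3  [G divides CB with CG:GB = 1/3:2/3]
2. G_y = 1/3  [G divides CB with CG:GB = 1/3:2/3]
   → G = (-8/3, 1/3)
3. D_x = -113/3  [DC · AG = 4022/9 ∩ GF · AD = 224/9]
4. D_y = 13  [DC · AG = 4022/9 ∩ GF · AD = 224/9]
   → D = (-113/3, 13)

D = (-113/3, 13)
G = (-8/3, 1/3)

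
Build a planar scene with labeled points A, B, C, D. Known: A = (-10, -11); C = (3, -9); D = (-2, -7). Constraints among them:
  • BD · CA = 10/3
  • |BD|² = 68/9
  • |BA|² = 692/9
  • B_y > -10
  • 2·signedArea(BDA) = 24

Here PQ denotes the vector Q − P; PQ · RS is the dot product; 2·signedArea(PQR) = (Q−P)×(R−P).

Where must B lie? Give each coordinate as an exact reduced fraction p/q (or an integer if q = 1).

B = (-4/3, -29/3)

1. B_x = -4/3  [BD · CA = 10/3 ∩ 2·signedArea(BDA) = 24]
2. B_y = -29/3  [BD · CA = 10/3 ∩ 2·signedArea(BDA) = 24]
   → B = (-4/3, -29/3)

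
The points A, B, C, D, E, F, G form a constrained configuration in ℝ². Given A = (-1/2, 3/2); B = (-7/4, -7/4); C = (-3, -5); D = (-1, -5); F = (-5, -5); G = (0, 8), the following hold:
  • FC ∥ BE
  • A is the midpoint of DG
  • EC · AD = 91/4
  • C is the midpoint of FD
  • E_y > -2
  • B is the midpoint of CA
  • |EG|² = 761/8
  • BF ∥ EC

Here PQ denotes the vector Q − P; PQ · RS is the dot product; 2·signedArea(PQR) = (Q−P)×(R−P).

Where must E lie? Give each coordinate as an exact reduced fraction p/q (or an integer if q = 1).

1. E_x = 1/4  [BF ∥ EC ∩ FC ∥ BE]
2. E_y = -7/4  [BF ∥ EC ∩ FC ∥ BE]
   → E = (1/4, -7/4)

E = (1/4, -7/4)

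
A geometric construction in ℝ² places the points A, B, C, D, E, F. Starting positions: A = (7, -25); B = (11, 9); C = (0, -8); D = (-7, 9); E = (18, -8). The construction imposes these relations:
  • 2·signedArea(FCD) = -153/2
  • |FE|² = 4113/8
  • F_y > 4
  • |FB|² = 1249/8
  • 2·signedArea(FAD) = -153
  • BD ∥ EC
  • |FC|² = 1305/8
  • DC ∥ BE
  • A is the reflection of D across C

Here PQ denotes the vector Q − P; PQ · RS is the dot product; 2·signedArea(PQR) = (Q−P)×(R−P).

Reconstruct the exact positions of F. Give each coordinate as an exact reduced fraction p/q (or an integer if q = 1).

1. F_x = -3/4  [line -34·x + -14·y + 41 = 0 ∩ |FB|² = 1249/8]
2. F_y = 19/4  [line -34·x + -14·y + 41 = 0 ∩ |FB|² = 1249/8]
   → F = (-3/4, 19/4)

F = (-3/4, 19/4)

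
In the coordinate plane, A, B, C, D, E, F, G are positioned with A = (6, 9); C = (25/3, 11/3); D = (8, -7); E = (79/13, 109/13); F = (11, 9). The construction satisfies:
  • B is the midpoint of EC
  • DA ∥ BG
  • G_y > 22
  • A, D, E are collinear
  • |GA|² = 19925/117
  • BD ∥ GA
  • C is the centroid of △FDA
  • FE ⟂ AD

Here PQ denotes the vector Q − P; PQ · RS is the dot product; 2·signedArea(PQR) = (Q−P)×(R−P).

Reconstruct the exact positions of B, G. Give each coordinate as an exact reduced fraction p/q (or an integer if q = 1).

1. B_x = 281/39  [B is the midpoint of EC]
2. B_y = 235/39  [B is the midpoint of EC]
   → B = (281/39, 235/39)
3. G_x = 203/39  [BD ∥ GA ∩ DA ∥ BG]
4. G_y = 859/39  [BD ∥ GA ∩ DA ∥ BG]
   → G = (203/39, 859/39)

B = (281/39, 235/39)
G = (203/39, 859/39)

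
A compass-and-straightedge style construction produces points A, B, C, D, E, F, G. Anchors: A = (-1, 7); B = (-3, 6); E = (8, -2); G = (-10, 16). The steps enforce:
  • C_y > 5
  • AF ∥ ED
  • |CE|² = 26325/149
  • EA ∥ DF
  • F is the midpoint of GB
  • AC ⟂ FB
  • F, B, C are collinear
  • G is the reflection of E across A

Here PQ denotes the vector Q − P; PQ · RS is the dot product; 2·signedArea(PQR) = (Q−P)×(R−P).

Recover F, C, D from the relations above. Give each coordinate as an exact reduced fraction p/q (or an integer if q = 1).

C = (-419/149, 854/149)
D = (5/2, 2)
F = (-13/2, 11)

1. F_x = -13/2  [F is the midpoint of GB]
2. F_y = 11  [F is the midpoint of GB]
   → F = (-13/2, 11)
3. C_x = -419/149  [F, B, C are collinear ∩ AC ⟂ FB]
4. C_y = 854/149  [F, B, C are collinear ∩ AC ⟂ FB]
   → C = (-419/149, 854/149)
5. D_x = 5/2  [EA ∥ DF ∩ AF ∥ ED]
6. D_y = 2  [EA ∥ DF ∩ AF ∥ ED]
   → D = (5/2, 2)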